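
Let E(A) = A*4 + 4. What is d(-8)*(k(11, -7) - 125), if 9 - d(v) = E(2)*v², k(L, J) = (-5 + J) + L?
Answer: 95634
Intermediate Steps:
k(L, J) = -5 + J + L
E(A) = 4 + 4*A (E(A) = 4*A + 4 = 4 + 4*A)
d(v) = 9 - 12*v² (d(v) = 9 - (4 + 4*2)*v² = 9 - (4 + 8)*v² = 9 - 12*v²)
d(-8)*(k(11, -7) - 125) = (9 - 12*(-8)²)*((-5 - 7 + 11) - 125) = (9 - 12*64)*(-1 - 125) = (9 - 768)*(-126) = -759*(-126) = 95634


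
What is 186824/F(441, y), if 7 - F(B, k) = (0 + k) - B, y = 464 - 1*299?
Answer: 186824/283 ≈ 660.16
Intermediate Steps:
y = 165 (y = 464 - 299 = 165)
F(B, k) = 7 + B - k (F(B, k) = 7 - ((0 + k) - B) = 7 - (k - B) = 7 + (B - k) = 7 + B - k)
186824/F(441, y) = 186824/(7 + 441 - 1*165) = 186824/(7 + 441 - 165) = 186824/283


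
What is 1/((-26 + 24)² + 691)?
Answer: 1/695 ≈ 0.0014388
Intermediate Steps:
1/((-26 + 24)² + 691) = 1/((-2)² + 691) = 1/(4 + 691) = 1/695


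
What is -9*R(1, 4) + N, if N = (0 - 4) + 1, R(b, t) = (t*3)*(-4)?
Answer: 429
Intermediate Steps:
R(b, t) = -12*t (R(b, t) = (3*t)*(-4) = -12*t)
N = -3 (N = -4 + 1 = -3)
-9*R(1, 4) + N = -(-108)*4 - 3 = -9*(-48) - 3 = 432 - 3 = 429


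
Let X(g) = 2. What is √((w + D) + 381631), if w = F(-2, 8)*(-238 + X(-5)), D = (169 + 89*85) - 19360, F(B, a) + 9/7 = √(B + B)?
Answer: √(18145113 - 23128*I)/7 ≈ 608.53 - 0.38782*I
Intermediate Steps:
F(B, a) = -9/7 + √2*√B (F(B, a) = -9/7 + √(B + B) = -9/7 + √(2*B) = -9/7 + √2*√B)
D = -11626 (D = (169 + 7565) - 19360 = 7734 - 19360 = -11626)
w = 2124/7 - 472*I (w = (-9/7 + √2*√(-2))*(-238 + 2) = (-9/7 + √2*(I*√2))*(-236) = (-9/7 + 2*I)*(-236) = 2124/7 - 472*I ≈ 303.43 - 472.0*I)
√((w + D) + 381631) = √(((2124/7 - 472*I) - 11626) + 381631) = √((-79258/7 - 472*I) + 381631) = √(2592159/7 - 472*I)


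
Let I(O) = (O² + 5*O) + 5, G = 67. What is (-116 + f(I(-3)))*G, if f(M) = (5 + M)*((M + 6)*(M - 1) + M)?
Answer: -10720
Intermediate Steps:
I(O) = 5 + O² + 5*O
f(M) = (5 + M)*(M + (-1 + M)*(6 + M)) (f(M) = (5 + M)*((6 + M)*(-1 + M) + M) = (5 + M)*((-1 + M)*(6 + M) + M) = (5 + M)*(M + (-1 + M)*(6 + M)))
(-116 + f(I(-3)))*G = (-116 + (-30 + (5 + (-3)² + 5*(-3))³ + 11*(5 + (-3)² + 5*(-3))² + 24*(5 + (-3)² + 5*(-3))))*67 = (-116 + (-30 + (5 + 9 - 15)³ + 11*(5 + 9 - 15)² + 24*(5 + 9 - 15)))*67 = (-116 + (-30 + (-1)³ + 11*(-1)² + 24*(-1)))*67 = (-116 + (-30 - 1 + 11*1 - 24))*67 = (-116 + (-30 - 1 + 11 - 24))*67 = (-116 - 44)*67 = -160*67 = -10720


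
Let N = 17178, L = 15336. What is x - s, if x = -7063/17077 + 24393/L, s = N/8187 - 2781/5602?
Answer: -283468134634037/667296839724696 ≈ -0.42480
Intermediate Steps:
s = 24487703/15287858 (s = 17178/8187 - 2781/5602 = 17178*(1/8187) - 2781*1/5602 = 5726/2729 - 2781/5602 = 24487703/15287858 ≈ 1.6018)
x = 102747031/87297624 (x = -7063/17077 + 24393/15336 = -7063*1/17077 + 24393*(1/15336) = -7063/17077 + 8131/5112 = 102747031/87297624 ≈ 1.1770)
x - s = 102747031/87297624 - 1*24487703/15287858 = 102747031/87297624 - 24487703/15287858 = -283468134634037/667296839724696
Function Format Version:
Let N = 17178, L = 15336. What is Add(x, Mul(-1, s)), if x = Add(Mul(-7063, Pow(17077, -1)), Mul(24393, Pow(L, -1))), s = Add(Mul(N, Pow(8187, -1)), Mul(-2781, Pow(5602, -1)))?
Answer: Rational(-283468134634037, 667296839724696) ≈ -0.42480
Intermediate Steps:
s = Rational(24487703, 15287858) (s = Add(Mul(17178, Pow(8187, -1)), Mul(-2781, Pow(5602, -1))) = Add(Mul(17178, Rational(1, 8187)), Mul(-2781, Rational(1, 5602))) = Add(Rational(5726, 2729), Rational(-2781, 5602)) = Rational(24487703, 15287858) ≈ 1.6018)
x = Rational(102747031, 87297624) (x = Add(Mul(-7063, Pow(17077, -1)), Mul(24393, Pow(15336, -1))) = Add(Mul(-7063, Rational(1, 17077)), Mul(24393, Rational(1, 15336))) = Add(Rational(-7063, 17077), Rational(8131, 5112)) = Rational(102747031, 87297624) ≈ 1.1770)
Add(x, Mul(-1, s)) = Add(Rational(102747031, 87297624), Mul(-1, Rational(24487703, 15287858))) = Add(Rational(102747031, 87297624), Rational(-24487703, 15287858)) = Rational(-283468134634037, 667296839724696)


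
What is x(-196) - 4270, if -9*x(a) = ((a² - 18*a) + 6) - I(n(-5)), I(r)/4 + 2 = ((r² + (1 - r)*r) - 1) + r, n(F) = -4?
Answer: -8936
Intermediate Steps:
I(r) = -12 + 4*r + 4*r² + 4*r*(1 - r) (I(r) = -8 + 4*(((r² + (1 - r)*r) - 1) + r) = -8 + 4*(((r² + r*(1 - r)) - 1) + r) = -8 + 4*((-1 + r² + r*(1 - r)) + r) = -8 + 4*(-1 + r + r² + r*(1 - r)) = -8 + (-4 + 4*r + 4*r² + 4*r*(1 - r)) = -12 + 4*r + 4*r² + 4*r*(1 - r))
x(a) = -50/9 + 2*a - a²/9 (x(a) = -(((a² - 18*a) + 6) - (-12 + 8*(-4)))/9 = -((6 + a² - 18*a) - (-12 - 32))/9 = -((6 + a² - 18*a) - 1*(-44))/9 = -((6 + a² - 18*a) + 44)/9 = -(50 + a² - 18*a)/9 = -50/9 + 2*a - a²/9)
x(-196) - 4270 = (-50/9 + 2*(-196) - ⅑*(-196)²) - 4270 = (-50/9 - 392 - ⅑*38416) - 4270 = (-50/9 - 392 - 38416/9) - 4270 = -4666 - 4270 = -8936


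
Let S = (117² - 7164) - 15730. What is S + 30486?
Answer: 21281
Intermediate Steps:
S = -9205 (S = (13689 - 7164) - 15730 = 6525 - 15730 = -9205)
S + 30486 = -9205 + 30486 = 21281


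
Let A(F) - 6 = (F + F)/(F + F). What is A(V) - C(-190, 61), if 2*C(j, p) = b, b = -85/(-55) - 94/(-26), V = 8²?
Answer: 632/143 ≈ 4.4196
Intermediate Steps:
V = 64
b = 738/143 (b = -85*(-1/55) - 94*(-1/26) = 17/11 + 47/13 = 738/143 ≈ 5.1608)
C(j, p) = 369/143 (C(j, p) = (½)*(738/143) = 369/143)
A(F) = 7 (A(F) = 6 + (F + F)/(F + F) = 6 + (2*F)/((2*F)) = 6 + (2*F)*(1/(2*F)) = 6 + 1 = 7)
A(V) - C(-190, 61) = 7 - 1*369/143 = 7 - 369/143 = 632/143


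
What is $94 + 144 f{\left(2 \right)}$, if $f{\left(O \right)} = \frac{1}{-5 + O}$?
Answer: $46$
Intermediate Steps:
$94 + 144 f{\left(2 \right)} = 94 + \frac{144}{-5 + 2} = 94 + \frac{144}{-3} = 94 + 144 \left(- \frac{1}{3}\right) = 94 - 48 = 46$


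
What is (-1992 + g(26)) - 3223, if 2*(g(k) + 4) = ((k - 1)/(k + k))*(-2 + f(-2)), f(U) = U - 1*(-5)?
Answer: -542751/104 ≈ -5218.8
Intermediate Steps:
f(U) = 5 + U (f(U) = U + 5 = 5 + U)
g(k) = -4 + (-1 + k)/(4*k) (g(k) = -4 + (((k - 1)/(k + k))*(-2 + (5 - 2)))/2 = -4 + (((-1 + k)/((2*k)))*(-2 + 3))/2 = -4 + (((-1 + k)*(1/(2*k)))*1)/2 = -4 + (((-1 + k)/(2*k))*1)/2 = -4 + ((-1 + k)/(2*k))/2 = -4 + (-1 + k)/(4*k))
(-1992 + g(26)) - 3223 = (-1992 + (¼)*(-1 - 15*26)/26) - 3223 = (-1992 + (¼)*(1/26)*(-1 - 390)) - 3223 = (-1992 + (¼)*(1/26)*(-391)) - 3223 = (-1992 - 391/104) - 3223 = -207559/104 - 3223 = -542751/104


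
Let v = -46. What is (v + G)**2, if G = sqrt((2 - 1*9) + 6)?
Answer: (46 - I)**2 ≈ 2115.0 - 92.0*I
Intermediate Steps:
G = I (G = sqrt((2 - 9) + 6) = sqrt(-7 + 6) = sqrt(-1) = I ≈ 1.0*I)
(v + G)**2 = (-46 + I)**2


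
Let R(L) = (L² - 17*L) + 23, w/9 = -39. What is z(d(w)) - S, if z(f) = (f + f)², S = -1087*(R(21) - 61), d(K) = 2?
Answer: 50018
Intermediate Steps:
w = -351 (w = 9*(-39) = -351)
R(L) = 23 + L² - 17*L
S = -50002 (S = -1087*((23 + 21² - 17*21) - 61) = -1087*((23 + 441 - 357) - 61) = -1087*(107 - 61) = -1087*46 = -50002)
z(f) = 4*f² (z(f) = (2*f)² = 4*f²)
z(d(w)) - S = 4*2² - 1*(-50002) = 4*4 + 50002 = 16 + 50002 = 50018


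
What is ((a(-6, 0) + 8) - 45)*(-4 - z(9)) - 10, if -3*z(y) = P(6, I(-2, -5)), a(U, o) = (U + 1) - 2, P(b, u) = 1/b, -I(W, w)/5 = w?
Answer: 1472/9 ≈ 163.56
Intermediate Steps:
I(W, w) = -5*w
a(U, o) = -1 + U (a(U, o) = (1 + U) - 2 = -1 + U)
z(y) = -1/18 (z(y) = -1/3/6 = -1/3*1/6 = -1/18)
((a(-6, 0) + 8) - 45)*(-4 - z(9)) - 10 = (((-1 - 6) + 8) - 45)*(-4 - 1*(-1/18)) - 10 = ((-7 + 8) - 45)*(-4 + 1/18) - 10 = (1 - 45)*(-71/18) - 10 = -44*(-71/18) - 10 = 1562/9 - 10 = 1472/9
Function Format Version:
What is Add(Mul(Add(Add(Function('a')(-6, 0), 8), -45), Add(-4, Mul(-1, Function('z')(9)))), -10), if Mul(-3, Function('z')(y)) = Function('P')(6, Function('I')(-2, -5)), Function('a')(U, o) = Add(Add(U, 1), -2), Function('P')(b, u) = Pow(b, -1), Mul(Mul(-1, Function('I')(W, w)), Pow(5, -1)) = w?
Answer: Rational(1472, 9) ≈ 163.56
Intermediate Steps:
Function('I')(W, w) = Mul(-5, w)
Function('a')(U, o) = Add(-1, U) (Function('a')(U, o) = Add(Add(1, U), -2) = Add(-1, U))
Function('z')(y) = Rational(-1, 18) (Function('z')(y) = Mul(Rational(-1, 3), Pow(6, -1)) = Mul(Rational(-1, 3), Rational(1, 6)) = Rational(-1, 18))
Add(Mul(Add(Add(Function('a')(-6, 0), 8), -45), Add(-4, Mul(-1, Function('z')(9)))), -10) = Add(Mul(Add(Add(Add(-1, -6), 8), -45), Add(-4, Mul(-1, Rational(-1, 18)))), -10) = Add(Mul(Add(Add(-7, 8), -45), Add(-4, Rational(1, 18))), -10) = Add(Mul(Add(1, -45), Rational(-71, 18)), -10) = Add(Mul(-44, Rational(-71, 18)), -10) = Add(Rational(1562, 9), -10) = Rational(1472, 9)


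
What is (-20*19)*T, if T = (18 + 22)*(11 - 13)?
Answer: 30400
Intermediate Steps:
T = -80 (T = 40*(-2) = -80)
(-20*19)*T = -20*19*(-80) = -380*(-80) = 30400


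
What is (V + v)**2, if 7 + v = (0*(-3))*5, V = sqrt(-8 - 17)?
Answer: 24 - 70*I ≈ 24.0 - 70.0*I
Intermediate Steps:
V = 5*I (V = sqrt(-25) = 5*I ≈ 5.0*I)
v = -7 (v = -7 + (0*(-3))*5 = -7 + 0*5 = -7 + 0 = -7)
(V + v)**2 = (5*I - 7)**2 = (-7 + 5*I)**2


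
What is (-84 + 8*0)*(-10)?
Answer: 840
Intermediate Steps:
(-84 + 8*0)*(-10) = (-84 + 0)*(-10) = -84*(-10) = 840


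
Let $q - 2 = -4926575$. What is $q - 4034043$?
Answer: $-8960616$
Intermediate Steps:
$q = -4926573$ ($q = 2 - 4926575 = -4926573$)
$q - 4034043 = -4926573 - 4034043 = -8960616$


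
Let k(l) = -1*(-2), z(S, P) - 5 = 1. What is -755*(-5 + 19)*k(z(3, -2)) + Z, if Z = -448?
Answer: -21588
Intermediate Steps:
z(S, P) = 6 (z(S, P) = 5 + 1 = 6)
k(l) = 2
-755*(-5 + 19)*k(z(3, -2)) + Z = -755*(-5 + 19)*2 - 448 = -10570*2 - 448 = -755*28 - 448 = -21140 - 448 = -21588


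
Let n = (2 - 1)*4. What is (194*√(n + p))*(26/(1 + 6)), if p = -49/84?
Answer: 2522*√123/21 ≈ 1331.9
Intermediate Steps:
p = -7/12 (p = -49*1/84 = -7/12 ≈ -0.58333)
n = 4 (n = 1*4 = 4)
(194*√(n + p))*(26/(1 + 6)) = (194*√(4 - 7/12))*(26/(1 + 6)) = (194*√(41/12))*(26/7) = (194*(√123/6))*((⅐)*26) = (97*√123/3)*(26/7) = 2522*√123/21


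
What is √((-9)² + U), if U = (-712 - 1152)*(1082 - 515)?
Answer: 9*I*√13047 ≈ 1028.0*I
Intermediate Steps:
U = -1056888 (U = -1864*567 = -1056888)
√((-9)² + U) = √((-9)² - 1056888) = √(81 - 1056888) = √(-1056807) = 9*I*√13047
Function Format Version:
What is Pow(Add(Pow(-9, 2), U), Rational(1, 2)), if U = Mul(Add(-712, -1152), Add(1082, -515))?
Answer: Mul(9, I, Pow(13047, Rational(1, 2))) ≈ Mul(1028.0, I)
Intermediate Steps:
U = -1056888 (U = Mul(-1864, 567) = -1056888)
Pow(Add(Pow(-9, 2), U), Rational(1, 2)) = Pow(Add(Pow(-9, 2), -1056888), Rational(1, 2)) = Pow(Add(81, -1056888), Rational(1, 2)) = Pow(-1056807, Rational(1, 2)) = Mul(9, I, Pow(13047, Rational(1, 2)))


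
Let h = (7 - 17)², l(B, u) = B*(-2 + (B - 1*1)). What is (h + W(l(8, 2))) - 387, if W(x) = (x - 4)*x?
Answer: 1153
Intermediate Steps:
l(B, u) = B*(-3 + B) (l(B, u) = B*(-2 + (B - 1)) = B*(-2 + (-1 + B)) = B*(-3 + B))
h = 100 (h = (-10)² = 100)
W(x) = x*(-4 + x) (W(x) = (-4 + x)*x = x*(-4 + x))
(h + W(l(8, 2))) - 387 = (100 + (8*(-3 + 8))*(-4 + 8*(-3 + 8))) - 387 = (100 + (8*5)*(-4 + 8*5)) - 387 = (100 + 40*(-4 + 40)) - 387 = (100 + 40*36) - 387 = (100 + 1440) - 387 = 1540 - 387 = 1153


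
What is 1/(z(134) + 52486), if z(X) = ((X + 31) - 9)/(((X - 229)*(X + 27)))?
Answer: 15295/802773214 ≈ 1.9053e-5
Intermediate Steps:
z(X) = (22 + X)/((-229 + X)*(27 + X)) (z(X) = ((31 + X) - 9)/(((-229 + X)*(27 + X))) = (22 + X)*(1/((-229 + X)*(27 + X))) = (22 + X)/((-229 + X)*(27 + X)))
1/(z(134) + 52486) = 1/((22 + 134)/(-6183 + 134² - 202*134) + 52486) = 1/(156/(-6183 + 17956 - 27068) + 52486) = 1/(156/(-15295) + 52486) = 1/(-1/15295*156 + 52486) = 1/(-156/15295 + 52486) = 1/(802773214/15295) = 15295/802773214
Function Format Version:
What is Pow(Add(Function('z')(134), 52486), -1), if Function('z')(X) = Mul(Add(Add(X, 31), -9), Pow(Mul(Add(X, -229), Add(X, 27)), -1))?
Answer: Rational(15295, 802773214) ≈ 1.9053e-5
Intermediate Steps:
Function('z')(X) = Mul(Pow(Add(-229, X), -1), Pow(Add(27, X), -1), Add(22, X)) (Function('z')(X) = Mul(Add(Add(31, X), -9), Pow(Mul(Add(-229, X), Add(27, X)), -1)) = Mul(Add(22, X), Mul(Pow(Add(-229, X), -1), Pow(Add(27, X), -1))) = Mul(Pow(Add(-229, X), -1), Pow(Add(27, X), -1), Add(22, X)))
Pow(Add(Function('z')(134), 52486), -1) = Pow(Add(Mul(Pow(Add(-6183, Pow(134, 2), Mul(-202, 134)), -1), Add(22, 134)), 52486), -1) = Pow(Add(Mul(Pow(Add(-6183, 17956, -27068), -1), 156), 52486), -1) = Pow(Add(Mul(Pow(-15295, -1), 156), 52486), -1) = Pow(Add(Mul(Rational(-1, 15295), 156), 52486), -1) = Pow(Add(Rational(-156, 15295), 52486), -1) = Pow(Rational(802773214, 15295), -1) = Rational(15295, 802773214)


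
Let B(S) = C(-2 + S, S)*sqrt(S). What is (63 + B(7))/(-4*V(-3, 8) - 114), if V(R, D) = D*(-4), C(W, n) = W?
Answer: 9/2 + 5*sqrt(7)/14 ≈ 5.4449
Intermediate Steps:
V(R, D) = -4*D
B(S) = sqrt(S)*(-2 + S) (B(S) = (-2 + S)*sqrt(S) = sqrt(S)*(-2 + S))
(63 + B(7))/(-4*V(-3, 8) - 114) = (63 + sqrt(7)*(-2 + 7))/(-(-16)*8 - 114) = (63 + sqrt(7)*5)/(-4*(-32) - 114) = (63 + 5*sqrt(7))/(128 - 114) = (63 + 5*sqrt(7))/14 = (63 + 5*sqrt(7))*(1/14) = 9/2 + 5*sqrt(7)/14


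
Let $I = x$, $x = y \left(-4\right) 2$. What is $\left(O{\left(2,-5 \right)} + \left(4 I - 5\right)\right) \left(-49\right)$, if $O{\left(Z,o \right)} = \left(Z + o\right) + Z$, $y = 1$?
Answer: $1862$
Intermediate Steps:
$x = -8$ ($x = 1 \left(-4\right) 2 = \left(-4\right) 2 = -8$)
$I = -8$
$O{\left(Z,o \right)} = o + 2 Z$
$\left(O{\left(2,-5 \right)} + \left(4 I - 5\right)\right) \left(-49\right) = \left(\left(-5 + 2 \cdot 2\right) + \left(4 \left(-8\right) - 5\right)\right) \left(-49\right) = \left(\left(-5 + 4\right) - 37\right) \left(-49\right) = \left(-1 - 37\right) \left(-49\right) = \left(-38\right) \left(-49\right) = 1862$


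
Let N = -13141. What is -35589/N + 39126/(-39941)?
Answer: 907305483/524864681 ≈ 1.7286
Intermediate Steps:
-35589/N + 39126/(-39941) = -35589/(-13141) + 39126/(-39941) = -35589*(-1/13141) + 39126*(-1/39941) = 35589/13141 - 39126/39941 = 907305483/524864681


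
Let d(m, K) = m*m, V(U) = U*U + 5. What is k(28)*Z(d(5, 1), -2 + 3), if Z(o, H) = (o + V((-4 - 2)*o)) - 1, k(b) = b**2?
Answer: 17662736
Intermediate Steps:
V(U) = 5 + U**2 (V(U) = U**2 + 5 = 5 + U**2)
d(m, K) = m**2
Z(o, H) = 4 + o + 36*o**2 (Z(o, H) = (o + (5 + ((-4 - 2)*o)**2)) - 1 = (o + (5 + (-6*o)**2)) - 1 = (o + (5 + 36*o**2)) - 1 = (5 + o + 36*o**2) - 1 = 4 + o + 36*o**2)
k(28)*Z(d(5, 1), -2 + 3) = 28**2*(4 + 5**2 + 36*(5**2)**2) = 784*(4 + 25 + 36*25**2) = 784*(4 + 25 + 36*625) = 784*(4 + 25 + 22500) = 784*22529 = 17662736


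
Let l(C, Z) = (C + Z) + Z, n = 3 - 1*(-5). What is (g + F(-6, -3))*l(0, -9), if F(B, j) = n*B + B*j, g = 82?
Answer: -936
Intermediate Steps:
n = 8 (n = 3 + 5 = 8)
F(B, j) = 8*B + B*j
l(C, Z) = C + 2*Z
(g + F(-6, -3))*l(0, -9) = (82 - 6*(8 - 3))*(0 + 2*(-9)) = (82 - 6*5)*(0 - 18) = (82 - 30)*(-18) = 52*(-18) = -936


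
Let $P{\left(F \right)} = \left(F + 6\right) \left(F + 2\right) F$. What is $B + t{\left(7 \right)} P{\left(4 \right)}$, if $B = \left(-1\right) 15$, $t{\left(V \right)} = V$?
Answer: $1665$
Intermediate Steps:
$B = -15$
$P{\left(F \right)} = F \left(2 + F\right) \left(6 + F\right)$ ($P{\left(F \right)} = \left(6 + F\right) \left(2 + F\right) F = \left(2 + F\right) \left(6 + F\right) F = F \left(2 + F\right) \left(6 + F\right)$)
$B + t{\left(7 \right)} P{\left(4 \right)} = -15 + 7 \cdot 4 \left(12 + 4^{2} + 8 \cdot 4\right) = -15 + 7 \cdot 4 \left(12 + 16 + 32\right) = -15 + 7 \cdot 4 \cdot 60 = -15 + 7 \cdot 240 = -15 + 1680 = 1665$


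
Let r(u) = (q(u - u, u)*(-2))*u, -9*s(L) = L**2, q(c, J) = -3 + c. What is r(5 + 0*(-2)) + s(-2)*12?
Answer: 74/3 ≈ 24.667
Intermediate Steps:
s(L) = -L**2/9
r(u) = 6*u (r(u) = ((-3 + (u - u))*(-2))*u = ((-3 + 0)*(-2))*u = (-3*(-2))*u = 6*u)
r(5 + 0*(-2)) + s(-2)*12 = 6*(5 + 0*(-2)) - 1/9*(-2)**2*12 = 6*(5 + 0) - 1/9*4*12 = 6*5 - 4/9*12 = 30 - 16/3 = 74/3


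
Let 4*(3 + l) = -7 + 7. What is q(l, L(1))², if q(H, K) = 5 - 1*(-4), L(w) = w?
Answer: 81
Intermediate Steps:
l = -3 (l = -3 + (-7 + 7)/4 = -3 + (¼)*0 = -3 + 0 = -3)
q(H, K) = 9 (q(H, K) = 5 + 4 = 9)
q(l, L(1))² = 9² = 81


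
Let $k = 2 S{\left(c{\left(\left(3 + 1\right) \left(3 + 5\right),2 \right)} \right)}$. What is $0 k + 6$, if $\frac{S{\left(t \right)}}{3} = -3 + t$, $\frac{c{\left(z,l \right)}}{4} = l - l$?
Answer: $6$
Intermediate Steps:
$c{\left(z,l \right)} = 0$ ($c{\left(z,l \right)} = 4 \left(l - l\right) = 4 \cdot 0 = 0$)
$S{\left(t \right)} = -9 + 3 t$ ($S{\left(t \right)} = 3 \left(-3 + t\right) = -9 + 3 t$)
$k = -18$ ($k = 2 \left(-9 + 3 \cdot 0\right) = 2 \left(-9 + 0\right) = 2 \left(-9\right) = -18$)
$0 k + 6 = 0 \left(-18\right) + 6 = 0 + 6 = 6$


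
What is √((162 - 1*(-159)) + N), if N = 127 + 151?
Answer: √599 ≈ 24.474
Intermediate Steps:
N = 278
√((162 - 1*(-159)) + N) = √((162 - 1*(-159)) + 278) = √((162 + 159) + 278) = √(321 + 278) = √599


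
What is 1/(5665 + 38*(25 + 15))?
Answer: 1/7185 ≈ 0.00013918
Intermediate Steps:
1/(5665 + 38*(25 + 15)) = 1/(5665 + 38*40) = 1/(5665 + 1520) = 1/7185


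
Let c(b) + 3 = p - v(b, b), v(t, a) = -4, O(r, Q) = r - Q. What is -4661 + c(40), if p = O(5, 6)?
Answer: -4661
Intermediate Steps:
p = -1 (p = 5 - 1*6 = 5 - 6 = -1)
c(b) = 0 (c(b) = -3 + (-1 - 1*(-4)) = -3 + (-1 + 4) = -3 + 3 = 0)
-4661 + c(40) = -4661 + 0 = -4661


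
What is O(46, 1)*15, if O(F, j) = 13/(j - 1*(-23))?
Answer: 65/8 ≈ 8.1250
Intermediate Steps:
O(F, j) = 13/(23 + j) (O(F, j) = 13/(j + 23) = 13/(23 + j))
O(46, 1)*15 = (13/(23 + 1))*15 = (13/24)*15 = 65/8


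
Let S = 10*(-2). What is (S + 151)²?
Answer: 17161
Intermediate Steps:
S = -20
(S + 151)² = (-20 + 151)² = 131² = 17161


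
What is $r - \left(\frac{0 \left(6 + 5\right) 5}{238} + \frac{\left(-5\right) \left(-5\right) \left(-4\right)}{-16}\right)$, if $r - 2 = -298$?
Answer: $- \frac{1209}{4} \approx -302.25$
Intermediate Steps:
$r = -296$ ($r = 2 - 298 = -296$)
$r - \left(\frac{0 \left(6 + 5\right) 5}{238} + \frac{\left(-5\right) \left(-5\right) \left(-4\right)}{-16}\right) = -296 - \left(\frac{0 \left(6 + 5\right) 5}{238} + \frac{\left(-5\right) \left(-5\right) \left(-4\right)}{-16}\right) = -296 - \left(0 \cdot 11 \cdot 5 \cdot \frac{1}{238} + 25 \left(-4\right) \left(- \frac{1}{16}\right)\right) = -296 - \left(0 \cdot 5 \cdot \frac{1}{238} - - \frac{25}{4}\right) = -296 - \left(0 \cdot \frac{1}{238} + \frac{25}{4}\right) = -296 - \left(0 + \frac{25}{4}\right) = -296 - \frac{25}{4} = - \frac{1209}{4}$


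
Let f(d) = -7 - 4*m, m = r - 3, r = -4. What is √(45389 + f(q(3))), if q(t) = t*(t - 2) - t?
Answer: √45410 ≈ 213.10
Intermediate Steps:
m = -7 (m = -4 - 3 = -7)
q(t) = -t + t*(-2 + t) (q(t) = t*(-2 + t) - t = -t + t*(-2 + t))
f(d) = 21 (f(d) = -7 - 4*(-7) = -7 + 28 = 21)
√(45389 + f(q(3))) = √(45389 + 21) = √45410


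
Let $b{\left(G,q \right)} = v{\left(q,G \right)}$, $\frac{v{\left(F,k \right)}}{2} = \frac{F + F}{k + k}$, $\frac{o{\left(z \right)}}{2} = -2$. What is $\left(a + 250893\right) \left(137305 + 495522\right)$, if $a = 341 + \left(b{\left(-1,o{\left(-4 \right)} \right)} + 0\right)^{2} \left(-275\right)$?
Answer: $147849903318$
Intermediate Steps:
$o{\left(z \right)} = -4$ ($o{\left(z \right)} = 2 \left(-2\right) = -4$)
$v{\left(F,k \right)} = \frac{2 F}{k}$ ($v{\left(F,k \right)} = 2 \frac{F + F}{k + k} = 2 \frac{2 F}{2 k} = 2 \cdot 2 F \frac{1}{2 k} = 2 \frac{F}{k} = \frac{2 F}{k}$)
$b{\left(G,q \right)} = \frac{2 q}{G}$
$a = -17259$ ($a = 341 + \left(2 \left(-4\right) \frac{1}{-1} + 0\right)^{2} \left(-275\right) = 341 + \left(2 \left(-4\right) \left(-1\right) + 0\right)^{2} \left(-275\right) = 341 + \left(8 + 0\right)^{2} \left(-275\right) = 341 + 8^{2} \left(-275\right) = 341 + 64 \left(-275\right) = 341 - 17600 = -17259$)
$\left(a + 250893\right) \left(137305 + 495522\right) = \left(-17259 + 250893\right) \left(137305 + 495522\right) = 233634 \cdot 632827 = 147849903318$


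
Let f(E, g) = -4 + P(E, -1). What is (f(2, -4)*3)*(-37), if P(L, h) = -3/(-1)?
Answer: 111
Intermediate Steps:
P(L, h) = 3 (P(L, h) = -3*(-1) = 3)
f(E, g) = -1 (f(E, g) = -4 + 3 = -1)
(f(2, -4)*3)*(-37) = -1*3*(-37) = -3*(-37) = 111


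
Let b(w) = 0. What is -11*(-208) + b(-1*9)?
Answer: 2288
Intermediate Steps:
-11*(-208) + b(-1*9) = -11*(-208) + 0 = 2288 + 0 = 2288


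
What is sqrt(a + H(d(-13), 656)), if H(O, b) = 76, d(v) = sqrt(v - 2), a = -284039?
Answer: I*sqrt(283963) ≈ 532.88*I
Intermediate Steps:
d(v) = sqrt(-2 + v)
sqrt(a + H(d(-13), 656)) = sqrt(-284039 + 76) = sqrt(-283963) = I*sqrt(283963)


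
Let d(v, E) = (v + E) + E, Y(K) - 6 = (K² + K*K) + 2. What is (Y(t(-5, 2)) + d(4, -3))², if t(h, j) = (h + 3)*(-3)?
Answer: 6084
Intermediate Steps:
t(h, j) = -9 - 3*h (t(h, j) = (3 + h)*(-3) = -9 - 3*h)
Y(K) = 8 + 2*K² (Y(K) = 6 + ((K² + K*K) + 2) = 6 + ((K² + K²) + 2) = 6 + (2*K² + 2) = 6 + (2 + 2*K²) = 8 + 2*K²)
d(v, E) = v + 2*E (d(v, E) = (E + v) + E = v + 2*E)
(Y(t(-5, 2)) + d(4, -3))² = ((8 + 2*(-9 - 3*(-5))²) + (4 + 2*(-3)))² = ((8 + 2*(-9 + 15)²) + (4 - 6))² = ((8 + 2*6²) - 2)² = ((8 + 2*36) - 2)² = ((8 + 72) - 2)² = (80 - 2)² = 78² = 6084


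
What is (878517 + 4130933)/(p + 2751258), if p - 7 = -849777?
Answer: 2504725/950744 ≈ 2.6345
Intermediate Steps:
p = -849770 (p = 7 - 849777 = -849770)
(878517 + 4130933)/(p + 2751258) = (878517 + 4130933)/(-849770 + 2751258) = 5009450/1901488 = 5009450*(1/1901488) = 2504725/950744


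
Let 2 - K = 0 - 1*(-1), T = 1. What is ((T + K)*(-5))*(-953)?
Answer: 9530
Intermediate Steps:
K = 1 (K = 2 - (0 - 1*(-1)) = 2 - (0 + 1) = 2 - 1*1 = 2 - 1 = 1)
((T + K)*(-5))*(-953) = ((1 + 1)*(-5))*(-953) = (2*(-5))*(-953) = -10*(-953) = 9530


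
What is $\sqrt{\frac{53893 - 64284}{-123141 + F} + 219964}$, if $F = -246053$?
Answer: $\frac{\sqrt{29982023004667958}}{369194} \approx 469.0$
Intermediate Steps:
$\sqrt{\frac{53893 - 64284}{-123141 + F} + 219964} = \sqrt{\frac{53893 - 64284}{-123141 - 246053} + 219964} = \sqrt{- \frac{10391}{-369194} + 219964} = \sqrt{\left(-10391\right) \left(- \frac{1}{369194}\right) + 219964} = \sqrt{\frac{10391}{369194} + 219964} = \sqrt{\frac{81209399407}{369194}} = \frac{\sqrt{29982023004667958}}{369194}$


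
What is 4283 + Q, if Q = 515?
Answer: 4798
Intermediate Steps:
4283 + Q = 4283 + 515 = 4798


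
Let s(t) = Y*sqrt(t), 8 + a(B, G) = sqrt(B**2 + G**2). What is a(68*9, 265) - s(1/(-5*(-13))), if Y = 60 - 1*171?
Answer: -8 + sqrt(444769) + 111*sqrt(65)/65 ≈ 672.68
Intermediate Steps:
Y = -111 (Y = 60 - 171 = -111)
a(B, G) = -8 + sqrt(B**2 + G**2)
s(t) = -111*sqrt(t)
a(68*9, 265) - s(1/(-5*(-13))) = (-8 + sqrt((68*9)**2 + 265**2)) - (-111)*sqrt(1/(-5*(-13))) = (-8 + sqrt(612**2 + 70225)) - (-111)*sqrt(1/65) = (-8 + sqrt(374544 + 70225)) - (-111)*sqrt(1/65) = (-8 + sqrt(444769)) - (-111)*sqrt(65)/65 = (-8 + sqrt(444769)) + 111*sqrt(65)/65 = -8 + sqrt(444769) + 111*sqrt(65)/65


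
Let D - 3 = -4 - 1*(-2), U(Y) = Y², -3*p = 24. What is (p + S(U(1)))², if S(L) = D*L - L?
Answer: 64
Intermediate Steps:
p = -8 (p = -⅓*24 = -8)
D = 1 (D = 3 + (-4 - 1*(-2)) = 3 + (-4 + 2) = 3 - 2 = 1)
S(L) = 0 (S(L) = 1*L - L = L - L = 0)
(p + S(U(1)))² = (-8 + 0)² = (-8)² = 64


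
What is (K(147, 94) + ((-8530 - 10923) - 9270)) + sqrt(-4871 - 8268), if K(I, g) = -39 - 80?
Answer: -28842 + I*sqrt(13139) ≈ -28842.0 + 114.63*I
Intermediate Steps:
K(I, g) = -119
(K(147, 94) + ((-8530 - 10923) - 9270)) + sqrt(-4871 - 8268) = (-119 + ((-8530 - 10923) - 9270)) + sqrt(-4871 - 8268) = (-119 + (-19453 - 9270)) + sqrt(-13139) = (-119 - 28723) + I*sqrt(13139) = -28842 + I*sqrt(13139)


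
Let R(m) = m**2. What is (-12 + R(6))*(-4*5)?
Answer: -480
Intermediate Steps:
(-12 + R(6))*(-4*5) = (-12 + 6**2)*(-4*5) = (-12 + 36)*(-20) = 24*(-20) = -480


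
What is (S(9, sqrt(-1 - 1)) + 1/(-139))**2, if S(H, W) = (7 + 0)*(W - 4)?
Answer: 13261991/19321 - 54502*I*sqrt(2)/139 ≈ 686.4 - 554.51*I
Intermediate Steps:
S(H, W) = -28 + 7*W (S(H, W) = 7*(-4 + W) = -28 + 7*W)
(S(9, sqrt(-1 - 1)) + 1/(-139))**2 = ((-28 + 7*sqrt(-1 - 1)) + 1/(-139))**2 = ((-28 + 7*sqrt(-2)) - 1/139)**2 = ((-28 + 7*(I*sqrt(2))) - 1/139)**2 = ((-28 + 7*I*sqrt(2)) - 1/139)**2 = (-3893/139 + 7*I*sqrt(2))**2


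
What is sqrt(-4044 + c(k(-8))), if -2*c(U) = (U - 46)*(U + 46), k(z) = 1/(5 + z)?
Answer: I*sqrt(107498)/6 ≈ 54.645*I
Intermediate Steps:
c(U) = -(-46 + U)*(46 + U)/2 (c(U) = -(U - 46)*(U + 46)/2 = -(-46 + U)*(46 + U)/2)
sqrt(-4044 + c(k(-8))) = sqrt(-4044 + (1058 - 1/(2*(5 - 8)**2))) = sqrt(-4044 + (1058 - (1/(-3))**2/2)) = sqrt(-4044 + (1058 - (-1/3)**2/2)) = sqrt(-4044 + (1058 - 1/2*1/9)) = sqrt(-4044 + (1058 - 1/18)) = sqrt(-4044 + 19043/18) = sqrt(-53749/18) = I*sqrt(107498)/6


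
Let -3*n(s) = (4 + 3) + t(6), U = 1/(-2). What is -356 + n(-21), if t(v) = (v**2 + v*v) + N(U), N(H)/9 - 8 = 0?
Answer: -1219/3 ≈ -406.33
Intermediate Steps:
U = -1/2 ≈ -0.50000
N(H) = 72 (N(H) = 72 + 9*0 = 72 + 0 = 72)
t(v) = 72 + 2*v**2 (t(v) = (v**2 + v*v) + 72 = (v**2 + v**2) + 72 = 2*v**2 + 72 = 72 + 2*v**2)
n(s) = -151/3 (n(s) = -((4 + 3) + (72 + 2*6**2))/3 = -(7 + (72 + 2*36))/3 = -(7 + (72 + 72))/3 = -(7 + 144)/3 = -1/3*151 = -151/3)
-356 + n(-21) = -356 - 151/3 = -1219/3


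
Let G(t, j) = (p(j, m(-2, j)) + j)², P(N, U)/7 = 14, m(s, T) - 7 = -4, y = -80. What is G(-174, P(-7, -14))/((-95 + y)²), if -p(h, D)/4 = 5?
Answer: 6084/30625 ≈ 0.19866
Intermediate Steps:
m(s, T) = 3 (m(s, T) = 7 - 4 = 3)
P(N, U) = 98 (P(N, U) = 7*14 = 98)
p(h, D) = -20 (p(h, D) = -4*5 = -20)
G(t, j) = (-20 + j)²
G(-174, P(-7, -14))/((-95 + y)²) = (-20 + 98)²/((-95 - 80)²) = 78²/((-175)²) = 6084/30625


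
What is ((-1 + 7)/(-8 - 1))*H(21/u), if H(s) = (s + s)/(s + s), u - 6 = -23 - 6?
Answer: -⅔ ≈ -0.66667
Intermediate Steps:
u = -23 (u = 6 + (-23 - 6) = 6 - 29 = -23)
H(s) = 1 (H(s) = (2*s)/((2*s)) = (2*s)*(1/(2*s)) = 1)
((-1 + 7)/(-8 - 1))*H(21/u) = ((-1 + 7)/(-8 - 1))*1 = (6/(-9))*1 = (6*(-⅑))*1 = -⅔*1 = -⅔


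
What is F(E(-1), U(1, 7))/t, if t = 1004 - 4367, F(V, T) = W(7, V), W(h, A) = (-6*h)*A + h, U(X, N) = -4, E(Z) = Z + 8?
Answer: 287/3363 ≈ 0.085340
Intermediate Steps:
E(Z) = 8 + Z
W(h, A) = h - 6*A*h (W(h, A) = -6*A*h + h = h - 6*A*h)
F(V, T) = 7 - 42*V (F(V, T) = 7*(1 - 6*V) = 7 - 42*V)
t = -3363
F(E(-1), U(1, 7))/t = (7 - 42*(8 - 1))/(-3363) = (7 - 42*7)*(-1/3363) = (7 - 294)*(-1/3363) = -287*(-1/3363) = 287/3363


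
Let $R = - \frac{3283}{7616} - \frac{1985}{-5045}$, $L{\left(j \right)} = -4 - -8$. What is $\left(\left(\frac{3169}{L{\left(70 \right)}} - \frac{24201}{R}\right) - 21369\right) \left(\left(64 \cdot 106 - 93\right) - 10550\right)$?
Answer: $- \frac{396985410761507}{165140} \approx -2.4039 \cdot 10^{9}$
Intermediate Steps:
$L{\left(j \right)} = 4$ ($L{\left(j \right)} = -4 + 8 = 4$)
$R = - \frac{41285}{1097792}$ ($R = \left(-3283\right) \frac{1}{7616} - - \frac{397}{1009} = - \frac{469}{1088} + \frac{397}{1009} = - \frac{41285}{1097792} \approx -0.037607$)
$\left(\left(\frac{3169}{L{\left(70 \right)}} - \frac{24201}{R}\right) - 21369\right) \left(\left(64 \cdot 106 - 93\right) - 10550\right) = \left(\left(\frac{3169}{4} - \frac{24201}{- \frac{41285}{1097792}}\right) - 21369\right) \left(\left(64 \cdot 106 - 93\right) - 10550\right) = \left(\left(3169 \cdot \frac{1}{4} - - \frac{26567664192}{41285}\right) - 21369\right) \left(\left(6784 - 93\right) - 10550\right) = \left(\left(\frac{3169}{4} + \frac{26567664192}{41285}\right) - 21369\right) \left(6691 - 10550\right) = \left(\frac{106401488933}{165140} - 21369\right) \left(-3859\right) = \frac{102872612273}{165140} \left(-3859\right) = - \frac{396985410761507}{165140}$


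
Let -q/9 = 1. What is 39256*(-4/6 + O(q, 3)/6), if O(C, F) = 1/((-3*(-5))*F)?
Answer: -3513412/135 ≈ -26025.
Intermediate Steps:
q = -9 (q = -9*1 = -9)
O(C, F) = 1/(15*F)
39256*(-4/6 + O(q, 3)/6) = 39256*(-4/6 + ((1/15)/3)/6) = 39256*(-4*⅙ + ((1/15)*(⅓))*(⅙)) = 39256*(-⅔ + (1/45)*(⅙)) = 39256*(-⅔ + 1/270) = 39256*(-179/270) = -3513412/135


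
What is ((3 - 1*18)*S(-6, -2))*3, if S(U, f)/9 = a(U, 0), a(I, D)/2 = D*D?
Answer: 0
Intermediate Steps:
a(I, D) = 2*D**2 (a(I, D) = 2*(D*D) = 2*D**2)
S(U, f) = 0 (S(U, f) = 9*(2*0**2) = 9*(2*0) = 9*0 = 0)
((3 - 1*18)*S(-6, -2))*3 = ((3 - 1*18)*0)*3 = ((3 - 18)*0)*3 = -15*0*3 = 0*3 = 0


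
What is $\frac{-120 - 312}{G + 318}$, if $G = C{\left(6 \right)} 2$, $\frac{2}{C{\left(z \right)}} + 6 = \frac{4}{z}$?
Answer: $- \frac{64}{47} \approx -1.3617$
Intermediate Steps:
$C{\left(z \right)} = \frac{2}{-6 + \frac{4}{z}}$
$G = - \frac{3}{4}$ ($G = \left(-1\right) 6 \frac{1}{-2 + 3 \cdot 6} \cdot 2 = \left(-1\right) 6 \frac{1}{-2 + 18} \cdot 2 = \left(-1\right) 6 \cdot \frac{1}{16} \cdot 2 = \left(- \frac{3}{8}\right) 2 = - \frac{3}{4} \approx -0.75$)
$\frac{-120 - 312}{G + 318} = \frac{-120 - 312}{- \frac{3}{4} + 318} = - \frac{432}{\frac{1269}{4}} = \left(-432\right) \frac{4}{1269} = - \frac{64}{47}$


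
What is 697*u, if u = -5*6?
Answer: -20910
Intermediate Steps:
u = -30
697*u = 697*(-30) = -20910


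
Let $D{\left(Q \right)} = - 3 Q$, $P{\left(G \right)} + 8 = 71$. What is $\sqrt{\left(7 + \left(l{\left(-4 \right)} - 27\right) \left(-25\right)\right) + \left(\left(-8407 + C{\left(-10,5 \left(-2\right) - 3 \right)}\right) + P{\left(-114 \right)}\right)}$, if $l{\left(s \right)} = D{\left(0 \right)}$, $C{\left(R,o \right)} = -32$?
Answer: $i \sqrt{7694} \approx 87.715 i$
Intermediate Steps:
$P{\left(G \right)} = 63$ ($P{\left(G \right)} = -8 + 71 = 63$)
$l{\left(s \right)} = 0$ ($l{\left(s \right)} = \left(-3\right) 0 = 0$)
$\sqrt{\left(7 + \left(l{\left(-4 \right)} - 27\right) \left(-25\right)\right) + \left(\left(-8407 + C{\left(-10,5 \left(-2\right) - 3 \right)}\right) + P{\left(-114 \right)}\right)} = \sqrt{\left(7 + \left(0 - 27\right) \left(-25\right)\right) + \left(\left(-8407 - 32\right) + 63\right)} = \sqrt{\left(7 - -675\right) + \left(-8439 + 63\right)} = \sqrt{\left(7 + 675\right) - 8376} = \sqrt{682 - 8376} = \sqrt{-7694} = i \sqrt{7694}$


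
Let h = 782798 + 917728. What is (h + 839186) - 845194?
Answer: 1694518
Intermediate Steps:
h = 1700526
(h + 839186) - 845194 = (1700526 + 839186) - 845194 = 2539712 - 845194 = 1694518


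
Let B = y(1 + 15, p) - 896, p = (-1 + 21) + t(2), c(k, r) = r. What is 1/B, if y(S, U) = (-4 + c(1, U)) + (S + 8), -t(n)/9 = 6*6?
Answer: -1/1180 ≈ -0.00084746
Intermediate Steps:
t(n) = -324 (t(n) = -54*6 = -9*36 = -324)
p = -304 (p = (-1 + 21) - 324 = 20 - 324 = -304)
y(S, U) = 4 + S + U (y(S, U) = (-4 + U) + (S + 8) = (-4 + U) + (8 + S) = 4 + S + U)
B = -1180 (B = (4 + (1 + 15) - 304) - 896 = (4 + 16 - 304) - 896 = -284 - 896 = -1180)
1/B = 1/(-1180) = -1/1180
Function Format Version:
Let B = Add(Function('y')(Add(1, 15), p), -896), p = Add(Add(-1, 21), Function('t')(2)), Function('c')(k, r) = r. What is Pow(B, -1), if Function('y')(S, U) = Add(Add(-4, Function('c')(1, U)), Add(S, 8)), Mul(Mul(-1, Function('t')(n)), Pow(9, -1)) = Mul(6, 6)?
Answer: Rational(-1, 1180) ≈ -0.00084746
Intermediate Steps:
Function('t')(n) = -324 (Function('t')(n) = Mul(-9, Mul(6, 6)) = Mul(-9, 36) = -324)
p = -304 (p = Add(Add(-1, 21), -324) = Add(20, -324) = -304)
Function('y')(S, U) = Add(4, S, U) (Function('y')(S, U) = Add(Add(-4, U), Add(S, 8)) = Add(Add(-4, U), Add(8, S)) = Add(4, S, U))
B = -1180 (B = Add(Add(4, Add(1, 15), -304), -896) = Add(Add(4, 16, -304), -896) = Add(-284, -896) = -1180)
Pow(B, -1) = Pow(-1180, -1) = Rational(-1, 1180)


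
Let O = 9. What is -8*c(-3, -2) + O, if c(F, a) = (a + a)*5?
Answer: 169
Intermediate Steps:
c(F, a) = 10*a (c(F, a) = (2*a)*5 = 10*a)
-8*c(-3, -2) + O = -80*(-2) + 9 = -8*(-20) + 9 = 160 + 9 = 169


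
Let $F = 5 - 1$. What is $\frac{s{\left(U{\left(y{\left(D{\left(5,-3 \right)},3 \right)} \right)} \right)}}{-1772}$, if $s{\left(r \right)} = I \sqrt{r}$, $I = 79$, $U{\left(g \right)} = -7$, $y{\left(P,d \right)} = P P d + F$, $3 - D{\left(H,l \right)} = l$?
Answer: $- \frac{79 i \sqrt{7}}{1772} \approx - 0.11795 i$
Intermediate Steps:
$F = 4$
$D{\left(H,l \right)} = 3 - l$
$y{\left(P,d \right)} = 4 + d P^{2}$ ($y{\left(P,d \right)} = P P d + 4 = P^{2} d + 4 = d P^{2} + 4 = 4 + d P^{2}$)
$s{\left(r \right)} = 79 \sqrt{r}$
$\frac{s{\left(U{\left(y{\left(D{\left(5,-3 \right)},3 \right)} \right)} \right)}}{-1772} = \frac{79 \sqrt{-7}}{-1772} = 79 i \sqrt{7} \left(- \frac{1}{1772}\right) = - \frac{79 i \sqrt{7}}{1772}$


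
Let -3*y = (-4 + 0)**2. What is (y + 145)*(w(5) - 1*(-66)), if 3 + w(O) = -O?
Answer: 24302/3 ≈ 8100.7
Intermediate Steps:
w(O) = -3 - O
y = -16/3 (y = -(-4 + 0)**2/3 = -1/3*(-4)**2 = -1/3*16 = -16/3 ≈ -5.3333)
(y + 145)*(w(5) - 1*(-66)) = (-16/3 + 145)*((-3 - 1*5) - 1*(-66)) = 419*((-3 - 5) + 66)/3 = 419*(-8 + 66)/3 = (419/3)*58 = 24302/3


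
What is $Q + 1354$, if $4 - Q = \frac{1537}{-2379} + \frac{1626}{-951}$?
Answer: $\frac{1025902841}{754143} \approx 1360.4$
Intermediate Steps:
$Q = \frac{4793219}{754143}$ ($Q = 4 - \left(\frac{1537}{-2379} + \frac{1626}{-951}\right) = 4 - \left(1537 \left(- \frac{1}{2379}\right) + 1626 \left(- \frac{1}{951}\right)\right) = 4 - \left(- \frac{1537}{2379} - \frac{542}{317}\right) = 4 - - \frac{1776647}{754143} = 4 + \frac{1776647}{754143} = \frac{4793219}{754143} \approx 6.3559$)
$Q + 1354 = \frac{4793219}{754143} + 1354 = \frac{1025902841}{754143}$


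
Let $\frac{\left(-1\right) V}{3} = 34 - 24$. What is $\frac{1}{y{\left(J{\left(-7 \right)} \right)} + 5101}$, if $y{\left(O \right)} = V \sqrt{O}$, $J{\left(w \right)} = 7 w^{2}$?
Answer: $\frac{5101}{25711501} + \frac{210 \sqrt{7}}{25711501} \approx 0.00022$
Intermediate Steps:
$V = -30$ ($V = - 3 \left(34 - 24\right) = \left(-3\right) 10 = -30$)
$y{\left(O \right)} = - 30 \sqrt{O}$
$\frac{1}{y{\left(J{\left(-7 \right)} \right)} + 5101} = \frac{1}{- 30 \sqrt{7 \left(-7\right)^{2}} + 5101} = \frac{1}{- 30 \sqrt{7 \cdot 49} + 5101} = \frac{1}{- 30 \sqrt{343} + 5101} = \frac{1}{- 30 \cdot 7 \sqrt{7} + 5101} = \frac{1}{- 210 \sqrt{7} + 5101} = \frac{1}{5101 - 210 \sqrt{7}}$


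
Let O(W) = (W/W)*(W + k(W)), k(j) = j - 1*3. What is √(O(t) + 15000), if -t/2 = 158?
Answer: 13*√85 ≈ 119.85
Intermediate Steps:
t = -316 (t = -2*158 = -316)
k(j) = -3 + j (k(j) = j - 3 = -3 + j)
O(W) = -3 + 2*W (O(W) = (W/W)*(W + (-3 + W)) = 1*(-3 + 2*W) = -3 + 2*W)
√(O(t) + 15000) = √((-3 + 2*(-316)) + 15000) = √((-3 - 632) + 15000) = √(-635 + 15000) = √14365 = 13*√85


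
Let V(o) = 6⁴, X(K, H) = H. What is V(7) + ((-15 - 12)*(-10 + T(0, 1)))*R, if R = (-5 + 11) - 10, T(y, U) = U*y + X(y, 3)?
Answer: 540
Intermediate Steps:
V(o) = 1296
T(y, U) = 3 + U*y (T(y, U) = U*y + 3 = 3 + U*y)
R = -4 (R = 6 - 10 = -4)
V(7) + ((-15 - 12)*(-10 + T(0, 1)))*R = 1296 + ((-15 - 12)*(-10 + (3 + 1*0)))*(-4) = 1296 - 27*(-10 + (3 + 0))*(-4) = 1296 - 27*(-10 + 3)*(-4) = 1296 - 27*(-7)*(-4) = 1296 + 189*(-4) = 1296 - 756 = 540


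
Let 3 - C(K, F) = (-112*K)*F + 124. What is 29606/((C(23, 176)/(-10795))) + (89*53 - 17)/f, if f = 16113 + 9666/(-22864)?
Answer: -3923003095442194/5565940669311 ≈ -704.82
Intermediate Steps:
C(K, F) = -121 + 112*F*K (C(K, F) = 3 - ((-112*K)*F + 124) = 3 - (-112*F*K + 124) = 3 - (124 - 112*F*K) = 3 + (-124 + 112*F*K) = -121 + 112*F*K)
f = 184198983/11432 (f = 16113 + 9666*(-1/22864) = 16113 - 4833/11432 = 184198983/11432 ≈ 16113.)
29606/((C(23, 176)/(-10795))) + (89*53 - 17)/f = 29606/(((-121 + 112*176*23)/(-10795))) + (89*53 - 17)/(184198983/11432) = 29606/(((-121 + 453376)*(-1/10795))) + (4717 - 17)*(11432/184198983) = 29606/((453255*(-1/10795))) + 4700*(11432/184198983) = 29606/(-90651/2159) + 53730400/184198983 = 29606*(-2159/90651) + 53730400/184198983 = -63919354/90651 + 53730400/184198983 = -3923003095442194/5565940669311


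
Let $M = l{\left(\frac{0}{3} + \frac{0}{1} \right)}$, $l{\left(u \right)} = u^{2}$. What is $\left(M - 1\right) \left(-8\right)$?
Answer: $8$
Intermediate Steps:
$M = 0$ ($M = \left(\frac{0}{3} + \frac{0}{1}\right)^{2} = \left(0 \cdot \frac{1}{3} + 0 \cdot 1\right)^{2} = \left(0 + 0\right)^{2} = 0^{2} = 0$)
$\left(M - 1\right) \left(-8\right) = \left(0 - 1\right) \left(-8\right) = \left(-1\right) \left(-8\right) = 8$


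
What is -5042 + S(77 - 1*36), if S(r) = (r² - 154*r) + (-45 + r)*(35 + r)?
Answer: -9979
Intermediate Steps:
S(r) = r² - 154*r + (-45 + r)*(35 + r)
-5042 + S(77 - 1*36) = -5042 + (-1575 - 164*(77 - 1*36) + 2*(77 - 1*36)²) = -5042 + (-1575 - 164*(77 - 36) + 2*(77 - 36)²) = -5042 + (-1575 - 164*41 + 2*41²) = -5042 + (-1575 - 6724 + 2*1681) = -5042 + (-1575 - 6724 + 3362) = -5042 - 4937 = -9979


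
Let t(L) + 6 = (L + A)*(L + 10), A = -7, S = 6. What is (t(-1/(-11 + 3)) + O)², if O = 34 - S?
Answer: 9284209/4096 ≈ 2266.7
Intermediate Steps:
O = 28 (O = 34 - 1*6 = 34 - 6 = 28)
t(L) = -6 + (-7 + L)*(10 + L) (t(L) = -6 + (L - 7)*(L + 10) = -6 + (-7 + L)*(10 + L))
(t(-1/(-11 + 3)) + O)² = ((-76 + (-1/(-11 + 3))² + 3*(-1/(-11 + 3))) + 28)² = ((-76 + (-1/(-8))² + 3*(-1/(-8))) + 28)² = ((-76 + (-1*(-⅛))² + 3*(-1*(-⅛))) + 28)² = ((-76 + (⅛)² + 3*(⅛)) + 28)² = ((-76 + 1/64 + 3/8) + 28)² = (-4839/64 + 28)² = (-3047/64)² = 9284209/4096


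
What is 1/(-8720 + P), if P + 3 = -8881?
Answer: -1/17604 ≈ -5.6805e-5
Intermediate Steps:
P = -8884 (P = -3 - 8881 = -8884)
1/(-8720 + P) = 1/(-8720 - 8884) = 1/(-17604) = -1/17604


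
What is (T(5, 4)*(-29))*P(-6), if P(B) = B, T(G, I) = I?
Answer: 696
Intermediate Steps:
(T(5, 4)*(-29))*P(-6) = (4*(-29))*(-6) = -116*(-6) = 696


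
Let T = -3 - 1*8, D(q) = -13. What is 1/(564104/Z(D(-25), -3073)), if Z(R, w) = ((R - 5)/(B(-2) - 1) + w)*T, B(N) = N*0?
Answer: 33605/564104 ≈ 0.059572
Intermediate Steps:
B(N) = 0
T = -11 (T = -3 - 8 = -11)
Z(R, w) = -55 - 11*w + 11*R (Z(R, w) = ((R - 5)/(0 - 1) + w)*(-11) = ((-5 + R)/(-1) + w)*(-11) = ((-5 + R)*(-1) + w)*(-11) = ((5 - R) + w)*(-11) = (5 + w - R)*(-11) = -55 - 11*w + 11*R)
1/(564104/Z(D(-25), -3073)) = 1/(564104/(-55 - 11*(-3073) + 11*(-13))) = 1/(564104/(-55 + 33803 - 143)) = 1/(564104/33605) = 33605/564104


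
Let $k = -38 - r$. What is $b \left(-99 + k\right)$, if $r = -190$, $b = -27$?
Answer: $-1431$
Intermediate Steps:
$k = 152$ ($k = -38 - -190 = -38 + 190 = 152$)
$b \left(-99 + k\right) = - 27 \left(-99 + 152\right) = \left(-27\right) 53 = -1431$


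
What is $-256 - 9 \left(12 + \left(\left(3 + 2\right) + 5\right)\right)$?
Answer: $-454$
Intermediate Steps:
$-256 - 9 \left(12 + \left(\left(3 + 2\right) + 5\right)\right) = -256 - 9 \left(12 + \left(5 + 5\right)\right) = -256 - 9 \left(12 + 10\right) = -256 - 9 \cdot 22 = -256 - 198 = -454$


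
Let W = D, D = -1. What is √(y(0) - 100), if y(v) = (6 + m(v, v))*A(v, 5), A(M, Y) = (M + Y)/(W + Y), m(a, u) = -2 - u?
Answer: I*√95 ≈ 9.7468*I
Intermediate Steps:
W = -1
A(M, Y) = (M + Y)/(-1 + Y)
y(v) = (4 - v)*(5/4 + v/4) (y(v) = (6 + (-2 - v))*((v + 5)/(-1 + 5)) = (4 - v)*((5 + v)/4) = (4 - v)*(5/4 + v/4))
√(y(0) - 100) = √((5 - ¼*0 - ¼*0²) - 100) = √((5 + 0 - ¼*0) - 100) = √((5 + 0 + 0) - 100) = √(5 - 100) = √(-95) = I*√95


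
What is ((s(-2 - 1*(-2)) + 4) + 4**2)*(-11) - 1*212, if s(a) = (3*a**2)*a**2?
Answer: -432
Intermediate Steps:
s(a) = 3*a**4
((s(-2 - 1*(-2)) + 4) + 4**2)*(-11) - 1*212 = ((3*(-2 - 1*(-2))**4 + 4) + 4**2)*(-11) - 1*212 = ((3*(-2 + 2)**4 + 4) + 16)*(-11) - 212 = ((3*0**4 + 4) + 16)*(-11) - 212 = ((3*0 + 4) + 16)*(-11) - 212 = ((0 + 4) + 16)*(-11) - 212 = (4 + 16)*(-11) - 212 = 20*(-11) - 212 = -220 - 212 = -432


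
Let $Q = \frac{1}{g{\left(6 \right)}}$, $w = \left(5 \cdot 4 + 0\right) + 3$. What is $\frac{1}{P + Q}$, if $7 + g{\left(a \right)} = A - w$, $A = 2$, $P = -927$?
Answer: $- \frac{28}{25957} \approx -0.0010787$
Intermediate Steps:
$w = 23$ ($w = \left(20 + 0\right) + 3 = 20 + 3 = 23$)
$g{\left(a \right)} = -28$ ($g{\left(a \right)} = -7 + \left(2 - 23\right) = -7 - 21 = -28$)
$Q = - \frac{1}{28}$ ($Q = \frac{1}{-28} = - \frac{1}{28} \approx -0.035714$)
$\frac{1}{P + Q} = \frac{1}{-927 - \frac{1}{28}} = \frac{1}{- \frac{25957}{28}} = - \frac{28}{25957}$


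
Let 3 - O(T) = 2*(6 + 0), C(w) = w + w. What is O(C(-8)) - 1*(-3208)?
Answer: 3199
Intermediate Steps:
C(w) = 2*w
O(T) = -9 (O(T) = 3 - 2*(6 + 0) = 3 - 2*6 = 3 - 1*12 = 3 - 12 = -9)
O(C(-8)) - 1*(-3208) = -9 - 1*(-3208) = -9 + 3208 = 3199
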